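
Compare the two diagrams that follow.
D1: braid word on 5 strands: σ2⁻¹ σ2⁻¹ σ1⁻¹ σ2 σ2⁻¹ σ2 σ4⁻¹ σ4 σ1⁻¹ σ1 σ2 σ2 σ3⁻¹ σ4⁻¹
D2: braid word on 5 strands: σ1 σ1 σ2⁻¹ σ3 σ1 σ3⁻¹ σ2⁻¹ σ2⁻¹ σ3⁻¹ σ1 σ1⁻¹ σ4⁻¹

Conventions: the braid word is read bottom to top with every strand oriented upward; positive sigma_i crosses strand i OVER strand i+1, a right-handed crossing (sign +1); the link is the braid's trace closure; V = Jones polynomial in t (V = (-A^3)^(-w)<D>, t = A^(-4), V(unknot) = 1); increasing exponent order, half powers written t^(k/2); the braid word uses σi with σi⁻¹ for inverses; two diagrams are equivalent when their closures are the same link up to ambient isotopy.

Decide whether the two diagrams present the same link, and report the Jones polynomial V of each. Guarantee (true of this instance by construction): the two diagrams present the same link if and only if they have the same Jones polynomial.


same link: no
V(D1) = 1  [14 crossings, <D> = A^-6, w = -2]
D2 (bracket -A^-18 + 2A^-14 - 2A^-10 + 3A^-6 - 2A^-2 + 2A^2 - A^6; 12 crossings at w = -2): V = -t^-3 + 2t^-2 - 2t^-1 + 3 - 2t + 2t^2 - t^3
note: comparing 2 Jones polynomials yields 2 groups


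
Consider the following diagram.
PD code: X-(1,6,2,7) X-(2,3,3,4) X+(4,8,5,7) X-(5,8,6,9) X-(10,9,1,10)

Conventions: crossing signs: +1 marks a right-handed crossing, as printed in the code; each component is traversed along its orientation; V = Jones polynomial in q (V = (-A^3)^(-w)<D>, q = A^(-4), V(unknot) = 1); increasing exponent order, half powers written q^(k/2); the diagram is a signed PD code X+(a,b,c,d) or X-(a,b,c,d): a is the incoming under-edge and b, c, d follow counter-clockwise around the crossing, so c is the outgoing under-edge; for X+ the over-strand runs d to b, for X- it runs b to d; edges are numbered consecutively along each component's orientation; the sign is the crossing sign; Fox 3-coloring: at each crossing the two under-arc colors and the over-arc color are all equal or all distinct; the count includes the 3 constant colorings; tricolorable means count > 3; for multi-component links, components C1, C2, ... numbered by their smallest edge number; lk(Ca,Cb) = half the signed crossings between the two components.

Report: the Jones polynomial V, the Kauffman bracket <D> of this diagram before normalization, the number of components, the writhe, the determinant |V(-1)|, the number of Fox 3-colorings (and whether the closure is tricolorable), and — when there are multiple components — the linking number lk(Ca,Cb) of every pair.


V(q) = 1
bracket: -A^-9, w = -3
1 component, writhe -3, over 5 crossings
det 1, colorings 3 of 3^5 — not tricolorable
observation: |V(-1)| = 1: so not tricolorable, since 3 does not divide 1


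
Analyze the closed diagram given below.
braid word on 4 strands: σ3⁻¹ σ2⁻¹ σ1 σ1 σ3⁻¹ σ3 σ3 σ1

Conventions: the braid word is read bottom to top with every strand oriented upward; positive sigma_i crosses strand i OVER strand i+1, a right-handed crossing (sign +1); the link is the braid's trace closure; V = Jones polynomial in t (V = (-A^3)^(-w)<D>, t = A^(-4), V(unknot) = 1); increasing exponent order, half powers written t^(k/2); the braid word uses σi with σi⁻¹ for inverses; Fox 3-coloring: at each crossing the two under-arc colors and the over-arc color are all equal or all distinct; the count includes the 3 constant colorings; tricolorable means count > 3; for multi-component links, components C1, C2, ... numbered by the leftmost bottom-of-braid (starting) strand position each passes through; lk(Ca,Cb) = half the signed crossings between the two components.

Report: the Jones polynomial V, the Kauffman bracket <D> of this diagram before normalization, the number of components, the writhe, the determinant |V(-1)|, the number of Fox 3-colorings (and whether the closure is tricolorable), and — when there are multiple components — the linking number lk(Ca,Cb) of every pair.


V(t) = -t^(1/2) - t^(3/2) - t^(5/2) + t^(9/2)
bracket: A^-12 - A^-4 - 1 - A^4, w = +2
2 components, writhe +2, over 8 crossings
lk(C1,C2) = 0
det 0, colorings 27 of 3^8 — tricolorable
observation: all 2 components of this link are unlinked algebraically


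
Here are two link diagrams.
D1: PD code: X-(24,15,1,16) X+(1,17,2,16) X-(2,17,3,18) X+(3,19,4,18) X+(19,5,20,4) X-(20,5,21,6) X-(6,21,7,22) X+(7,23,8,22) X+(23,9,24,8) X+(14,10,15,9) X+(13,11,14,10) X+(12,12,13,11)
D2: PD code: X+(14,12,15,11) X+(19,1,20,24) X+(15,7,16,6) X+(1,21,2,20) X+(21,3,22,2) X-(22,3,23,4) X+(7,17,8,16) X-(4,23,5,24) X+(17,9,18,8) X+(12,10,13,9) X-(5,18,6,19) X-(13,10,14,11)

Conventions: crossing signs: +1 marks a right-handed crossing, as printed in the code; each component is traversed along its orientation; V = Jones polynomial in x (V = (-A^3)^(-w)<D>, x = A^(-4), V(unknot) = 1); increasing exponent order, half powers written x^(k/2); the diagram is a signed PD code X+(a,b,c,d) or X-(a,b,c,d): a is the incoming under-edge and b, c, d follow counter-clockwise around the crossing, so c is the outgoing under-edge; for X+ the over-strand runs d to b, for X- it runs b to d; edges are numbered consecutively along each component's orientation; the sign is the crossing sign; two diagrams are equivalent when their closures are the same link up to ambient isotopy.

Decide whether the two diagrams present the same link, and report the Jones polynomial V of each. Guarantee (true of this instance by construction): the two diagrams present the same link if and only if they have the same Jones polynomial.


same link: no
V(D1) = 1  [12 crossings, <D> = A^12, w = +4]
V(D2) = x + x^3 - x^4  [12 crossings, <D> = -A^-4 + 1 + A^8, w = +4]
insight: 2 classes among 2 diagrams; unequal V(x) rules out equality


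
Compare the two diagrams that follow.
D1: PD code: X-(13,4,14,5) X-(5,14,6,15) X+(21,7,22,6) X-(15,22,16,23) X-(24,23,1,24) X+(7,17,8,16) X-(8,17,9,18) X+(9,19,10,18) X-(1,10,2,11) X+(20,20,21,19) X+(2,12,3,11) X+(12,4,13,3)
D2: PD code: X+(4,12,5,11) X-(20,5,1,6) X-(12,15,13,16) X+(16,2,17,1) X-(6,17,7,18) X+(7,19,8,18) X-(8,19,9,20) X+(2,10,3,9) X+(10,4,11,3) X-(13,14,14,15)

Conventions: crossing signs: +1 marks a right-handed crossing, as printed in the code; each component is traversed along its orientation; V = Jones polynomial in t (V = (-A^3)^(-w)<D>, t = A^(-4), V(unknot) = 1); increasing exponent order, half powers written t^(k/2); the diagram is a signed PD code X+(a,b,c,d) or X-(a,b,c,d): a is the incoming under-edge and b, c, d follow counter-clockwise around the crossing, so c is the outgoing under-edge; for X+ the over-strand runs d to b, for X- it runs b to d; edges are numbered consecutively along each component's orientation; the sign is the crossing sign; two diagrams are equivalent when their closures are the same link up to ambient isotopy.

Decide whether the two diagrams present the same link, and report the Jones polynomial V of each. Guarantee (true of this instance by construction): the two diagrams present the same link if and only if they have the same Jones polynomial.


equivalent: no
D1 (bracket A^-8 - A^-4 + 1 - A^4 + A^8; 12 crossings at w = 0): V = t^-2 - t^-1 + 1 - t + t^2
D2 (bracket A^-20 - 2A^-16 + 2A^-12 - 2A^-8 + 2A^-4 - 1 + A^4; 10 crossings at w = 0): V = t^-1 - 1 + 2t - 2t^2 + 2t^3 - 2t^4 + t^5
key observation: comparing 2 Jones polynomials yields 2 groups


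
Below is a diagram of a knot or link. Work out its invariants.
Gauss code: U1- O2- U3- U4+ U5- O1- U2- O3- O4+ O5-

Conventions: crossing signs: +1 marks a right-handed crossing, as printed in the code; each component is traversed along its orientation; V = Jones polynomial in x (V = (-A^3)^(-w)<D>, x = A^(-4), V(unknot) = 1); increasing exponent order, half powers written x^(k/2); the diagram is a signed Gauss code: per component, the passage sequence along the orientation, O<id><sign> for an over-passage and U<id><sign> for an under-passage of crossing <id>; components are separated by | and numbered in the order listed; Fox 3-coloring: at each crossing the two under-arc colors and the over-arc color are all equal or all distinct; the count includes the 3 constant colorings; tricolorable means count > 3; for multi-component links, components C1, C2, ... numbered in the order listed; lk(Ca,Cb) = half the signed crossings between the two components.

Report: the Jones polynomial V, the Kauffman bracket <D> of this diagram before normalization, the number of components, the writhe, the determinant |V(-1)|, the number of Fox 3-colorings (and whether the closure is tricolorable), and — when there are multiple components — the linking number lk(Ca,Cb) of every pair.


V(x) = -x^-4 + x^-3 + x^-1
bracket: -A^-5 - A^3 + A^7, w = -3
1 component, writhe -3, over 5 crossings
det 3, colorings 9 of 3^5 — tricolorable
observation: |V(-1)| = 3: so tricolorable, since 3 divides 3


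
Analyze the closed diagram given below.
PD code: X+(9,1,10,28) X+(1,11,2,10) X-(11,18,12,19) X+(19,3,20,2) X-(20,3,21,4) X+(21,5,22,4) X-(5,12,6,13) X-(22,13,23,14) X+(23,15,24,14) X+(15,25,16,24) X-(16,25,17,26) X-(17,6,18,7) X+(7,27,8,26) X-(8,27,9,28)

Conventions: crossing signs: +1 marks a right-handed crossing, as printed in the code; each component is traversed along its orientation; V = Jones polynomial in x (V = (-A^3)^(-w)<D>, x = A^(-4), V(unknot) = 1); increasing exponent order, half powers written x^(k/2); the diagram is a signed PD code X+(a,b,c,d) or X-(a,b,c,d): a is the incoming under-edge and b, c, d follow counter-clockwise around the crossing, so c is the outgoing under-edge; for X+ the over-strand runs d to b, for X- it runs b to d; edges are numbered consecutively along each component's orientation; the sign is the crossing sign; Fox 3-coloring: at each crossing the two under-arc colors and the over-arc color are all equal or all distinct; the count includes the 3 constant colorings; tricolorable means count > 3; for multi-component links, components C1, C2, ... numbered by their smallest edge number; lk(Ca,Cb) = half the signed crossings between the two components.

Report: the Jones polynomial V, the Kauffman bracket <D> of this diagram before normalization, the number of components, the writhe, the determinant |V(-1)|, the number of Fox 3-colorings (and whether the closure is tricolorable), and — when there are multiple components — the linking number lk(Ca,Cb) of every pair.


V(x) = -x^-3 + 2x^-2 - 2x^-1 + 3 - 2x + 2x^2 - x^3
bracket: -A^-12 + 2A^-8 - 2A^-4 + 3 - 2A^4 + 2A^8 - A^12, w = 0
1 component, writhe 0, over 14 crossings
det 13, colorings 3 of 3^14 — not tricolorable
observation: det 13 = |V(-1)|; not divisible by 3, so not tricolorable


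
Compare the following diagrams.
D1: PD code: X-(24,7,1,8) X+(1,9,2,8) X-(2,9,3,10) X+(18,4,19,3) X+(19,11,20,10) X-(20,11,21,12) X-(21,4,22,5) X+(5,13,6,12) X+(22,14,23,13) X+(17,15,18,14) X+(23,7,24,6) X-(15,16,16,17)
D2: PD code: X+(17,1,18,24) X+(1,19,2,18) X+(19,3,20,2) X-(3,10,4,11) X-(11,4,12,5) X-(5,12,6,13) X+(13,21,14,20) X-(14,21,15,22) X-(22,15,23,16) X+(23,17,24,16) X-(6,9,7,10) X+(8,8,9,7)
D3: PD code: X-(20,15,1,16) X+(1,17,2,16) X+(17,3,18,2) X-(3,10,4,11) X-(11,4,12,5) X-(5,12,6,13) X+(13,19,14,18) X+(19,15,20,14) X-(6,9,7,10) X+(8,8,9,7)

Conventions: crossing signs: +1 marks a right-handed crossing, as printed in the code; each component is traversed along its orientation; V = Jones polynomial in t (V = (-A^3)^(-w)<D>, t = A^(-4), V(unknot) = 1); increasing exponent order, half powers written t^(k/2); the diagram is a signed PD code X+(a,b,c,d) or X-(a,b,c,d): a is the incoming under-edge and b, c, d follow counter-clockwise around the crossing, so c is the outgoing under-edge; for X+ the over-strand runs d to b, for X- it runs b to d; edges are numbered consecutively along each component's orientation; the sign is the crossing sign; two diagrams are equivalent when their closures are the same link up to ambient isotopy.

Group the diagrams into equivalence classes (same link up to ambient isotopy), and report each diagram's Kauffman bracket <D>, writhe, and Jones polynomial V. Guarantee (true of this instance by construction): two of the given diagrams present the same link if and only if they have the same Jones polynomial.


classes: {D1} | {D2, D3}
V(D1) = 1  [12 crossings, <D> = A^6, w = +2]
V(D2) = -t^-3 + t^-2 - t^-1 + 3 - t + t^2 - t^3  [12 crossings, <D> = -A^-12 + A^-8 - A^-4 + 3 - A^4 + A^8 - A^12, w = 0]
D3 (bracket -A^-12 + A^-8 - A^-4 + 3 - A^4 + A^8 - A^12; 10 crossings at w = 0): V = -t^-3 + t^-2 - t^-1 + 3 - t + t^2 - t^3
note: 2 classes among 3 diagrams; unequal V(t) rules out equality


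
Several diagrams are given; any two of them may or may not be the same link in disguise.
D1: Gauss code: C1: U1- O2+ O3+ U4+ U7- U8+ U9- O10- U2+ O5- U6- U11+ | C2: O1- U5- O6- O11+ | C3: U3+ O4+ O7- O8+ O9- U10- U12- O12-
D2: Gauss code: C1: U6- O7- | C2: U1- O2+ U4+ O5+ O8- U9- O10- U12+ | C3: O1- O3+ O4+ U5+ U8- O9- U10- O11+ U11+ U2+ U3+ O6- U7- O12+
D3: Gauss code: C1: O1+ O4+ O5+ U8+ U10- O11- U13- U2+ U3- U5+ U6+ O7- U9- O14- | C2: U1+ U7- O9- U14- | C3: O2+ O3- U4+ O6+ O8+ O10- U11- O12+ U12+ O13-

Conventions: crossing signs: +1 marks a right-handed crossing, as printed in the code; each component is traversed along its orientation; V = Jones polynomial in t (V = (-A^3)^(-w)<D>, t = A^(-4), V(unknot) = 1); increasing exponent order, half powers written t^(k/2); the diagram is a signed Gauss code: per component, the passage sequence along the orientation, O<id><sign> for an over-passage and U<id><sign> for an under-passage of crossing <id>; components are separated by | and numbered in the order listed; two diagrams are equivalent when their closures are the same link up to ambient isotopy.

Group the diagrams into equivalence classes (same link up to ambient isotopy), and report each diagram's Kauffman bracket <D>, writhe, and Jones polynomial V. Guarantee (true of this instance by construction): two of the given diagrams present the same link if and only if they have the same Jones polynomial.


classes: {D1, D2, D3}
V(D1) = t^-3 + t^-2 + t^-1 + 1  [12 crossings, <D> = A^-6 + A^-2 + A^2 + A^6, w = -2]
V(D2) = t^-3 + t^-2 + t^-1 + 1  [12 crossings, <D> = 1 + A^4 + A^8 + A^12, w = 0]
V(D3) = t^-3 + t^-2 + t^-1 + 1  [14 crossings, <D> = 1 + A^4 + A^8 + A^12, w = 0]
note: all 3 diagrams share one V(t), hence one class


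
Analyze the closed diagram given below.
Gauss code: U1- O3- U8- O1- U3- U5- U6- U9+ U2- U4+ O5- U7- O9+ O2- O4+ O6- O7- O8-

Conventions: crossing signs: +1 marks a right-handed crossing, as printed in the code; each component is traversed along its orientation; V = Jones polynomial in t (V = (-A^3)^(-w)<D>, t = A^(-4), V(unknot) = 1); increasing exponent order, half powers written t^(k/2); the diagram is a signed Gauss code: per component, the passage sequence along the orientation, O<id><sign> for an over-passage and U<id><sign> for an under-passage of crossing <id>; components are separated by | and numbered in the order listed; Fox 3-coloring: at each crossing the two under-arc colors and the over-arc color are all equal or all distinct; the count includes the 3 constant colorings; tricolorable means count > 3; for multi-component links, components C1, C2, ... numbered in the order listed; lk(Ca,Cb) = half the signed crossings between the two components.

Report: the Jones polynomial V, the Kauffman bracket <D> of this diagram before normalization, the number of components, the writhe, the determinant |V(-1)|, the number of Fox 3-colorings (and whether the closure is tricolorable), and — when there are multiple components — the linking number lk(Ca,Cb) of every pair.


V = -t^-4 + t^-3 + t^-1
<D> = -A^-11 - A^-3 + A (w = -5)
1 component over 9 crossings, w = -5
9 Fox colorings among 3^9, |V(-1)| = 3: tricolorable
why: w = -5 (over 9 crossings) is diagram-only; (-A^3)^(5) removes it from V


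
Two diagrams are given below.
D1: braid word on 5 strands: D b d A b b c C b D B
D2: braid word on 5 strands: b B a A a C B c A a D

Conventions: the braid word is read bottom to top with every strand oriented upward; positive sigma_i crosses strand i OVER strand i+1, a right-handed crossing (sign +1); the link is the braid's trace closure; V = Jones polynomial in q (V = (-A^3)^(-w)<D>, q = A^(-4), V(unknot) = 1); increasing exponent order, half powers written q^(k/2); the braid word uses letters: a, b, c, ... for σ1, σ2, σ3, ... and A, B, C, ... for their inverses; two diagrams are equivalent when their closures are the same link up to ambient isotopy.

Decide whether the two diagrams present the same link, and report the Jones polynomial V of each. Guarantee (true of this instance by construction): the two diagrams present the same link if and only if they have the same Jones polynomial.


equivalent: no
D1 (bracket -A^-15 + A^-7 + A^-3 + A; 11 crossings at w = +1): V = -q^(1/2) - q^(3/2) - q^(5/2) + q^(9/2)
V(D2) = -q^(-1/2) - q^(1/2)  [11 crossings, <D> = A^-5 + A^-1, w = -1]
observation: V(q) takes 2 values over 2 diagrams, fixing the grouping


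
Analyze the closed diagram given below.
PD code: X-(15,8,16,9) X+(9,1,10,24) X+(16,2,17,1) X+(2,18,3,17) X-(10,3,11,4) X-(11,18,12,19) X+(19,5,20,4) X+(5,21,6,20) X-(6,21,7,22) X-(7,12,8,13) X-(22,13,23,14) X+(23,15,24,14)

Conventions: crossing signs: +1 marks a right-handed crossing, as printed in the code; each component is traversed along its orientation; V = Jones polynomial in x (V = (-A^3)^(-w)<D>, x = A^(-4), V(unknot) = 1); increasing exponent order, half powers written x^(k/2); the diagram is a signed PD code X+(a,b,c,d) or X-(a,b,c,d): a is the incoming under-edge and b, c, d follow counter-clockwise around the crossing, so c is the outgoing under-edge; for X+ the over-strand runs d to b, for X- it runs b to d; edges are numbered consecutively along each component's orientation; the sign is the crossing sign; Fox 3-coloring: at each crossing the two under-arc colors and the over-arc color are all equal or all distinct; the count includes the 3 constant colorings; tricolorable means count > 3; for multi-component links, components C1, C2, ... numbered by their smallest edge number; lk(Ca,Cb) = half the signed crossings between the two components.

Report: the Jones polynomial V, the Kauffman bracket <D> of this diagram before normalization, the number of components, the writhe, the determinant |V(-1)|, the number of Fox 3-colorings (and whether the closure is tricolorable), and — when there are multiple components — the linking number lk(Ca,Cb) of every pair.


V(x) = -x^-3 + x^-2 - x^-1 + 3 - x + x^2 - x^3
bracket: -A^-12 + A^-8 - A^-4 + 3 - A^4 + A^8 - A^12, w = 0
1 component, writhe 0, over 12 crossings
det 9, colorings 27 of 3^12 — tricolorable
observation: w = 0 (over 12 crossings) is diagram-only; (-A^3)^(0) removes it from V


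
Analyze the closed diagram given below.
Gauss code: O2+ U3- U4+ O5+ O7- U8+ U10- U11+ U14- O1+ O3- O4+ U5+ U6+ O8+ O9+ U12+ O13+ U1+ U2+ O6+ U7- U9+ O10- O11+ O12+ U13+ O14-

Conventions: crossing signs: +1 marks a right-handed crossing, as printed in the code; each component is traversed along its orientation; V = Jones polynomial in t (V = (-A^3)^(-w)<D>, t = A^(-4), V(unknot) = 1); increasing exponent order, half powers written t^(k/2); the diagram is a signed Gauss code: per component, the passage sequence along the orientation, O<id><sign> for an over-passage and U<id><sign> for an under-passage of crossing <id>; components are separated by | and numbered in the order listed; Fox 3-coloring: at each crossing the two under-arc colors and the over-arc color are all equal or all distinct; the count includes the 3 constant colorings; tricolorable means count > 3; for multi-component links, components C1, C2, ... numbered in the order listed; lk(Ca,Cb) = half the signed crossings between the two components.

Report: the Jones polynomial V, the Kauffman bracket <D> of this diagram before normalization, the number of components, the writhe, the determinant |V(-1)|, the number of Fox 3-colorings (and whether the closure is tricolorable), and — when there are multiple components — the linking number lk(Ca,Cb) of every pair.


Jones polynomial: V(t) = t^2 - t^3 + 3t^4 - 3t^5 + 3t^6 - 3t^7 + 2t^8 - t^9
<D> = -A^-18 + 2A^-14 - 3A^-10 + 3A^-6 - 3A^-2 + 3A^2 - A^6 + A^10; writhe +6
components 1, writhe +6 (14 crossings)
3-colorings: 3 of 3^14, det 17 — not tricolorable
note: w = +6 shifts under R1 moves; the (-A^3)^(-6) factor cancels that in V


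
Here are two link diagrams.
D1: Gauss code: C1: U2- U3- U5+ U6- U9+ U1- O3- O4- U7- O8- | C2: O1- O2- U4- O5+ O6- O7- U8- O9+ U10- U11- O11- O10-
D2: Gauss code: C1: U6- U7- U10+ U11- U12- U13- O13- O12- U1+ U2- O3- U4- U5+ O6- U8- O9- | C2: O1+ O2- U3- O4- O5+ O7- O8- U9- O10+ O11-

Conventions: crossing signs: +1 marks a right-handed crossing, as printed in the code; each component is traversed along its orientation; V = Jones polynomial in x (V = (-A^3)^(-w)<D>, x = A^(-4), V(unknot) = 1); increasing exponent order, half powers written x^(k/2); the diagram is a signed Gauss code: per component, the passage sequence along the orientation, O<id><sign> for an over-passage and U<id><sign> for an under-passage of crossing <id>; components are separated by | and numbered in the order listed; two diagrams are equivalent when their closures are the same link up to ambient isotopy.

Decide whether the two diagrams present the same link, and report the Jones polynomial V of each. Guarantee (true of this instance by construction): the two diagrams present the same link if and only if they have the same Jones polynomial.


same link: yes
V(D1) = -x^(-11/2) + x^(-9/2) - x^(-7/2) - x^(-3/2)  [11 crossings, <D> = A^-15 + A^-7 - A^-3 + A, w = -7]
V(D2) = -x^(-11/2) + x^(-9/2) - x^(-7/2) - x^(-3/2)  (w -7, c 13, <D> = A^-15 + A^-7 - A^-3 + A)
note: Reidemeister moves carry D1 (11 crossings) to D2 (13)


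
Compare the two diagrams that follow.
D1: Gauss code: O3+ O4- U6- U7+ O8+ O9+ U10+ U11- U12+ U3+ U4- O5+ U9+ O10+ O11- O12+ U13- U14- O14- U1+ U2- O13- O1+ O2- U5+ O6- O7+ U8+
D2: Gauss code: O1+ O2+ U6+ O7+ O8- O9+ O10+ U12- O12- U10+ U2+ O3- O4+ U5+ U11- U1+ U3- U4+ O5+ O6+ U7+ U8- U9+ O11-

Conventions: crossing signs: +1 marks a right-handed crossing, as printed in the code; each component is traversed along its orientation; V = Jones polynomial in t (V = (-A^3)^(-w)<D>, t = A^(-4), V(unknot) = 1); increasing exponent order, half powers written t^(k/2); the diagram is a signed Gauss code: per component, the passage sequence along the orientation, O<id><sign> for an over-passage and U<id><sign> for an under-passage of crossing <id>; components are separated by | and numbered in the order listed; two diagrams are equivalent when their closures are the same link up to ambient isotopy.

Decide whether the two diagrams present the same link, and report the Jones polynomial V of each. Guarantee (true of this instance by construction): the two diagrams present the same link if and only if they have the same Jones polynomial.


equivalent: yes
D1 (bracket -A^-10 + A^-6 + A^2; 14 crossings at w = +2): V = t + t^3 - t^4
D2 (bracket -A^-4 + 1 + A^8; 12 crossings at w = +4): V = t + t^3 - t^4
key observation: from 14 to 12 crossings by R-moves: one link, two diagrams


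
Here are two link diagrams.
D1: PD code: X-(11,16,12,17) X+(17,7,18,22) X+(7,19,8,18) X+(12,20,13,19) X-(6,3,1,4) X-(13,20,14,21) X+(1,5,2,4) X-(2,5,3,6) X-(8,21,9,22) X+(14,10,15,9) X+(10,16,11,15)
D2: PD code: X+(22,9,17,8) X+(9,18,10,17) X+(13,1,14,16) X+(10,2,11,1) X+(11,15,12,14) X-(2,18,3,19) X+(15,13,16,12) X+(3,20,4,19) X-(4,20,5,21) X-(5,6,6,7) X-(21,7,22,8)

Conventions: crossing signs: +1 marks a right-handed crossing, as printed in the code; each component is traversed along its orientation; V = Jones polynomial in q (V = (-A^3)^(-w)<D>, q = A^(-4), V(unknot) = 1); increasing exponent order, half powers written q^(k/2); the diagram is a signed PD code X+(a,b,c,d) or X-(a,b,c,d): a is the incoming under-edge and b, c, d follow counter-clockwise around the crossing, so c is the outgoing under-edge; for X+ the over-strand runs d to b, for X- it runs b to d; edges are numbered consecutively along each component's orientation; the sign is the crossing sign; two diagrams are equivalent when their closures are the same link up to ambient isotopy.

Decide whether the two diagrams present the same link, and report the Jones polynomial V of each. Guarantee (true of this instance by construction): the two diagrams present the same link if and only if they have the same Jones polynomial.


same link: no
V(D1) = -q^(-1/2) - q^(1/2)  [11 crossings, <D> = A + A^5, w = +1]
D2 (bracket -A^-9 + A^-1 + A^3 + A^7; 11 crossings at w = +3): V = -q^(1/2) - q^(3/2) - q^(5/2) + q^(9/2)
note: 2 values of V(q) split the 2 diagrams


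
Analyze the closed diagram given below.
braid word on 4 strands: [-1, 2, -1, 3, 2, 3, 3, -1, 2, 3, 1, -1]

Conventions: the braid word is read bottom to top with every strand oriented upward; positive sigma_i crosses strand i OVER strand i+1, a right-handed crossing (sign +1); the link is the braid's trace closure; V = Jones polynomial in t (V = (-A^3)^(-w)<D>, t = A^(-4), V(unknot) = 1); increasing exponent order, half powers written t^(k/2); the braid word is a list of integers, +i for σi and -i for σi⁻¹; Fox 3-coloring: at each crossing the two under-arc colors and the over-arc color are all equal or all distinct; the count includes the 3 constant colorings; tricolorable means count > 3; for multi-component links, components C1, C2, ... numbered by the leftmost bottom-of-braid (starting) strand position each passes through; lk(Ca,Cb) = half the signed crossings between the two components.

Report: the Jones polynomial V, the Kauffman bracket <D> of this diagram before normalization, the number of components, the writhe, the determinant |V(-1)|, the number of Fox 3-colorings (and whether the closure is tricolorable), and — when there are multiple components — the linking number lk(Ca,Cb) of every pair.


Jones polynomial: V(t) = t^(-3/2) - 3t^(-1/2) + 3t^(1/2) - 5t^(3/2) + 5t^(5/2) - 5t^(7/2) + 4t^(9/2) - 3t^(11/2) + t^(13/2)
<D> = A^-14 - 3A^-10 + 4A^-6 - 5A^-2 + 5A^2 - 5A^6 + 3A^10 - 3A^14 + A^18; writhe +4
components 2, writhe +4 (12 crossings)
linking number lk(C1,C2) = +1
3-colorings: 9 of 3^12, det 30 — tricolorable
note: w = +4 shifts under R1 moves; the (-A^3)^(-4) factor cancels that in V


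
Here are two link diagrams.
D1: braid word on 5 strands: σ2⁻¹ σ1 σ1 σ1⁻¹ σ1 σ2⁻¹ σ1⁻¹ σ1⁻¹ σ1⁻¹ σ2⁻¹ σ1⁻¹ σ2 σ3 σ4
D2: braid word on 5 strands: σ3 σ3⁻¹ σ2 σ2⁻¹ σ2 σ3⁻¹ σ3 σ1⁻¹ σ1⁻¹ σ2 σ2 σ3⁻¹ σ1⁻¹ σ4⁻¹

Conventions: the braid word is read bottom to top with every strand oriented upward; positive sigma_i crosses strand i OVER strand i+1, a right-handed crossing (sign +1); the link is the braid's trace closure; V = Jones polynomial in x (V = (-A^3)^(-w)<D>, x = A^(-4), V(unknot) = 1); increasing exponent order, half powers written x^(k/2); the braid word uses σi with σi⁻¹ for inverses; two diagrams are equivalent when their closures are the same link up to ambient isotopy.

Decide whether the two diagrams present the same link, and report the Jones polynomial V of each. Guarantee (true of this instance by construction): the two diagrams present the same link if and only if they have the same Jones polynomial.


equivalent: no
V(D1) = -x^-6 + x^-5 - x^-4 + 2x^-3 - x^-2 + x^-1  (w -2, c 14, <D> = A^-2 - A^2 + 2A^6 - A^10 + A^14 - A^18)
V(D2) = -x^-3 + 2x^-2 - 2x^-1 + 3 - 2x + 2x^2 - x^3  [14 crossings, <D> = -A^-18 + 2A^-14 - 2A^-10 + 3A^-6 - 2A^-2 + 2A^2 - A^6, w = -2]
key observation: comparing 2 Jones polynomials yields 2 groups


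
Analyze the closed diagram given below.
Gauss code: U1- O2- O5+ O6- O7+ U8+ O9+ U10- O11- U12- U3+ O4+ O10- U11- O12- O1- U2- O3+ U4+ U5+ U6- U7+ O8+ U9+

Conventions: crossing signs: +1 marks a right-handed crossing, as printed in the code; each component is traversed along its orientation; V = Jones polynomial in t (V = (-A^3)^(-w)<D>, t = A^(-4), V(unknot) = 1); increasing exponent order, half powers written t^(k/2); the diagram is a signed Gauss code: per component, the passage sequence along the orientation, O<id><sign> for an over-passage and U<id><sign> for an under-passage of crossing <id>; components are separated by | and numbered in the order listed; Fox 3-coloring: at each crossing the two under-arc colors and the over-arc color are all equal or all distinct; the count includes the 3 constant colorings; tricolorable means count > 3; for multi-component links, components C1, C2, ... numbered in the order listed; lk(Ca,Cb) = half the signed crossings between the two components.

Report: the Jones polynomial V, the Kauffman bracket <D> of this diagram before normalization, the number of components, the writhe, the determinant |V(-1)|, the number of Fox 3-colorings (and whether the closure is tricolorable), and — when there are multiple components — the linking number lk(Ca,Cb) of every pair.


V = t^-4 - 3t^-3 + 5t^-2 - 6t^-1 + 7 - 6t + 5t^2 - 3t^3 + t^4
<D> = A^-16 - 3A^-12 + 5A^-8 - 6A^-4 + 7 - 6A^4 + 5A^8 - 3A^12 + A^16 (w = 0)
1 component over 12 crossings, w = 0
3 Fox colorings among 3^12, |V(-1)| = 37: not tricolorable
why: V is palindromic (span 8, det 37): t -> 1/t fixes it; necessary, not sufficient, for amphichirality


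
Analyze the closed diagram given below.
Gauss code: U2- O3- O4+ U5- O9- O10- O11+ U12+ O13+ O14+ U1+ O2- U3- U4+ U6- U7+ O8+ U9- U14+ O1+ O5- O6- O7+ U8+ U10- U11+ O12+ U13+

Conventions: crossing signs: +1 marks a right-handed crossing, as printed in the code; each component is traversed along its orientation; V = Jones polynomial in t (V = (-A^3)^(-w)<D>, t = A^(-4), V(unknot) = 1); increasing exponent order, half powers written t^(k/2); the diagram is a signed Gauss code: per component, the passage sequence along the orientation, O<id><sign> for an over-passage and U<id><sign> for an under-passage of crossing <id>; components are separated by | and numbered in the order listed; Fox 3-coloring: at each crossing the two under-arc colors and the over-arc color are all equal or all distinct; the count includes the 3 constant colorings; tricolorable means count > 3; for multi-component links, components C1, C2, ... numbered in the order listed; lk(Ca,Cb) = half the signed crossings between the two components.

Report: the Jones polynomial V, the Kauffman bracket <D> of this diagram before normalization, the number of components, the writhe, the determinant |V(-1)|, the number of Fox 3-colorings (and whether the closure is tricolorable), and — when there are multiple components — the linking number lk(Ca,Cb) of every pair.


Jones polynomial: V(t) = t^-1 - 1 + 2t - 2t^2 + 2t^3 - 2t^4 + t^5
<D> = A^-14 - 2A^-10 + 2A^-6 - 2A^-2 + 2A^2 - A^6 + A^10; writhe +2
components 1, writhe +2 (14 crossings)
3-colorings: 3 of 3^14, det 11 — not tricolorable
note: V spans 6 powers of t: at least 6 crossings in any diagram


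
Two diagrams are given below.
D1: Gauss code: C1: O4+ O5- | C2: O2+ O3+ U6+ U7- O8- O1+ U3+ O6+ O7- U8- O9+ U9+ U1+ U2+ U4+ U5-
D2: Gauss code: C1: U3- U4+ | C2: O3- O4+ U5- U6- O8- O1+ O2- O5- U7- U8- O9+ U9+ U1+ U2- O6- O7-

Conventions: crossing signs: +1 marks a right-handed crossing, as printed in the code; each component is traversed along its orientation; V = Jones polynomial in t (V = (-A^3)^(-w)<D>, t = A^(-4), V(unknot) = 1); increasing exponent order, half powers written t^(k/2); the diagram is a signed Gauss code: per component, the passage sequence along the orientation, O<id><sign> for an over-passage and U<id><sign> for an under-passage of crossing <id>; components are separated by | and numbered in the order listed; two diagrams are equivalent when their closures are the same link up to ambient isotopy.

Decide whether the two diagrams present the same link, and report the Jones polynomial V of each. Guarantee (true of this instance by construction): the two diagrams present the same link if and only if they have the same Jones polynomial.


equivalent: no
V(D1) = -t^(-1/2) - t^(1/2)  (w +3, c 9, <D> = A^7 + A^11)
V(D2) = t^(-9/2) - t^(-5/2) - t^(-3/2) - t^(-1/2)  (w -3, c 9, <D> = A^-7 + A^-3 + A - A^9)
why: 2 classes among 2 diagrams; unequal V(t) rules out equality


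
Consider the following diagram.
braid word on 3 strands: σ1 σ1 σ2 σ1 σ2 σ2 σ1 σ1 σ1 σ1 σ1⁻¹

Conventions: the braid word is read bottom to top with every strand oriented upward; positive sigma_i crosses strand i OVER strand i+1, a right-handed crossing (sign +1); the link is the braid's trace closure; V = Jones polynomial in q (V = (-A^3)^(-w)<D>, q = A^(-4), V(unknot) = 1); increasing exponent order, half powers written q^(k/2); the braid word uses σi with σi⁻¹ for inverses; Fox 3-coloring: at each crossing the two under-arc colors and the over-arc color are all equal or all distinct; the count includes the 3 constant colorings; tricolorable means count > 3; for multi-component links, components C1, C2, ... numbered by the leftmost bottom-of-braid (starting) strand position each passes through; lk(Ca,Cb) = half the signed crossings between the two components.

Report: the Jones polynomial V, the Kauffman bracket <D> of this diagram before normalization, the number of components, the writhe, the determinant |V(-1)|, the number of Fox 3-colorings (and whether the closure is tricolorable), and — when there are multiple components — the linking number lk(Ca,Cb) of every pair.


V = -q^(7/2) - q^(11/2) + q^(13/2) - q^(15/2) + q^(17/2) - q^(19/2) + q^(21/2) - q^(23/2)
<D> = A^-19 - A^-15 + A^-11 - A^-7 + A^-3 - A + A^5 + A^13 (w = +9)
2 components over 11 crossings, w = +9
lk(C1,C2): +4
3 Fox colorings among 3^11, |V(-1)| = 8: not tricolorable
why: the word shrinks to σ1 σ1 σ2 σ1 σ2 σ2 σ1 σ1 σ1 after cancelling


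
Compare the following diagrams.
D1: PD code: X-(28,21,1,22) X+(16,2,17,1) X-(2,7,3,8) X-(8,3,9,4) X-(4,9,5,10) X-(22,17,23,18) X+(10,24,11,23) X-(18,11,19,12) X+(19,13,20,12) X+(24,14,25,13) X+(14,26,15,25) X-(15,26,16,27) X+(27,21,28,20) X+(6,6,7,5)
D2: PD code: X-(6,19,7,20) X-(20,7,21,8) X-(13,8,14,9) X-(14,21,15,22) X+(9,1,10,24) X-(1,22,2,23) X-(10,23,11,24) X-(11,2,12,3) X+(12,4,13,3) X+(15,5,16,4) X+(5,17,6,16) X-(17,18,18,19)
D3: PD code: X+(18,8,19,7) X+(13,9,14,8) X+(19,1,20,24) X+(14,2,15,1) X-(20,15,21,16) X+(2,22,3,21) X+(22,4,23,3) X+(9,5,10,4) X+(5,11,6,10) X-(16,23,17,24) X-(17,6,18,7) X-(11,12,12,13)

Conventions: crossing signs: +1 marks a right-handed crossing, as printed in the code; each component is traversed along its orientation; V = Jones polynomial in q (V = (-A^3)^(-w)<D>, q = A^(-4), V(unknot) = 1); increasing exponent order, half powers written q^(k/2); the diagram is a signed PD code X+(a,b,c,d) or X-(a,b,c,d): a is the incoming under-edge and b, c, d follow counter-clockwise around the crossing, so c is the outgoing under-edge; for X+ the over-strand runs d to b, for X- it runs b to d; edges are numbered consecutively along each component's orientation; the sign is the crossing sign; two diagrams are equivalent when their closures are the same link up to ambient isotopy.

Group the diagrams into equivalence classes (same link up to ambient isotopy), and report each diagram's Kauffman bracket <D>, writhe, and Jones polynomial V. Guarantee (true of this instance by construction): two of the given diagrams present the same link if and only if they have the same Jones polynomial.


equivalence classes: {D1} | {D2} | {D3}
D1 (bracket -A^-12 + A^-8 - A^-4 + 3 - A^4 + A^8 - A^12; 14 crossings at w = 0): V = -q^-3 + q^-2 - q^-1 + 3 - q + q^2 - q^3
V(D2) = 1  [12 crossings, <D> = A^-12, w = -4]
D3 (bracket A^-20 - 2A^-16 + A^-12 - 2A^-8 + 2A^-4 + A^4; 12 crossings at w = +4): V = q^2 + 2q^4 - 2q^5 + q^6 - 2q^7 + q^8
key observation: comparing 3 Jones polynomials yields 3 groups


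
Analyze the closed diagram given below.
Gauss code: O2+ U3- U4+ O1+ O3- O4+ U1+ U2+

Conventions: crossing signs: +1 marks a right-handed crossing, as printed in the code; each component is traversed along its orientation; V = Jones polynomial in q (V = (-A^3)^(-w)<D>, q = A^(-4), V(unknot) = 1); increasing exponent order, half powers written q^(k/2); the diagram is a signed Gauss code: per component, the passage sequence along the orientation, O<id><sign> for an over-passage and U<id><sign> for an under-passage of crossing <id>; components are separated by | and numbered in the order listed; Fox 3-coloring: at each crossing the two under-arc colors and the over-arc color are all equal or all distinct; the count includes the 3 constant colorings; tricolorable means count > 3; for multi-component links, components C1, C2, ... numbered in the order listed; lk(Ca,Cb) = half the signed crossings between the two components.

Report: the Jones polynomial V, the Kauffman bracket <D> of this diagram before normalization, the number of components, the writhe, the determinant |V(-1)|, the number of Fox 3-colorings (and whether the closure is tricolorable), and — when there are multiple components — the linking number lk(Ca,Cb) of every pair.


V = 1
<D> = A^6 (w = +2)
1 component over 4 crossings, w = +2
3 Fox colorings among 3^4, |V(-1)| = 1: not tricolorable
why: w = +2 shifts under R1 moves; the (-A^3)^(-2) factor cancels that in V


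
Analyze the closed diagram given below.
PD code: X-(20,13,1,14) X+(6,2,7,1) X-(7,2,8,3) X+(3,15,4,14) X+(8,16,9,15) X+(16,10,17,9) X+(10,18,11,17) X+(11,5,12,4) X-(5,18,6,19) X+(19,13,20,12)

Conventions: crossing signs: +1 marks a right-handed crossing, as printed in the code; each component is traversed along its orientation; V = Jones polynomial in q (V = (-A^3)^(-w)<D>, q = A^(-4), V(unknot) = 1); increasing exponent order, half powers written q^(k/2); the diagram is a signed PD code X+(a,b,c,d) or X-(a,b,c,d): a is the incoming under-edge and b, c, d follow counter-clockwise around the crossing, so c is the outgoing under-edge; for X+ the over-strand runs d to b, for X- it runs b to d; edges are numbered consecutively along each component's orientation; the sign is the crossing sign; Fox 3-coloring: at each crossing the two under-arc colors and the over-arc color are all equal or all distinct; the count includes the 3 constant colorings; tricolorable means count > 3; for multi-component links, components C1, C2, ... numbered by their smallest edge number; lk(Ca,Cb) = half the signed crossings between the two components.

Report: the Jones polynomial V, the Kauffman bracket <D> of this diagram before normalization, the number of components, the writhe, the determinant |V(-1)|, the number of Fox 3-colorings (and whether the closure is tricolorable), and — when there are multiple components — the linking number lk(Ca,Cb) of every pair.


Jones polynomial: V(q) = q - q^2 + 2q^3 - q^4 + q^5 - q^6
<D> = -A^-12 + A^-8 - A^-4 + 2 - A^4 + A^8; writhe +4
components 1, writhe +4 (10 crossings)
3-colorings: 3 of 3^10, det 7 — not tricolorable
note: w = +4 (over 10 crossings) is diagram-only; (-A^3)^(-4) removes it from V


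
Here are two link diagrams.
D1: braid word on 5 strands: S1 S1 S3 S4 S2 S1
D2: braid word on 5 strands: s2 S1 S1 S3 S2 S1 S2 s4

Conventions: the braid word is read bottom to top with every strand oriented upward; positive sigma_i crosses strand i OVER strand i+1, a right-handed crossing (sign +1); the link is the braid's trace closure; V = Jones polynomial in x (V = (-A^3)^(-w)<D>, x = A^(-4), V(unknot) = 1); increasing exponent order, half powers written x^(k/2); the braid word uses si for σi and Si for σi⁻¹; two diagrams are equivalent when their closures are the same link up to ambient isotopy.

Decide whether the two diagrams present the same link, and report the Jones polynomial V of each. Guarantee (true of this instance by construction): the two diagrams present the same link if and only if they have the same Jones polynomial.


equivalent: yes
V(D1) = -x^-4 + x^-3 + x^-1  (w -6, c 6, <D> = A^-14 + A^-6 - A^-2)
V(D2) = -x^-4 + x^-3 + x^-1  (w -4, c 8, <D> = A^-8 + 1 - A^4)
why: all 2 diagrams share one V(x), hence one class


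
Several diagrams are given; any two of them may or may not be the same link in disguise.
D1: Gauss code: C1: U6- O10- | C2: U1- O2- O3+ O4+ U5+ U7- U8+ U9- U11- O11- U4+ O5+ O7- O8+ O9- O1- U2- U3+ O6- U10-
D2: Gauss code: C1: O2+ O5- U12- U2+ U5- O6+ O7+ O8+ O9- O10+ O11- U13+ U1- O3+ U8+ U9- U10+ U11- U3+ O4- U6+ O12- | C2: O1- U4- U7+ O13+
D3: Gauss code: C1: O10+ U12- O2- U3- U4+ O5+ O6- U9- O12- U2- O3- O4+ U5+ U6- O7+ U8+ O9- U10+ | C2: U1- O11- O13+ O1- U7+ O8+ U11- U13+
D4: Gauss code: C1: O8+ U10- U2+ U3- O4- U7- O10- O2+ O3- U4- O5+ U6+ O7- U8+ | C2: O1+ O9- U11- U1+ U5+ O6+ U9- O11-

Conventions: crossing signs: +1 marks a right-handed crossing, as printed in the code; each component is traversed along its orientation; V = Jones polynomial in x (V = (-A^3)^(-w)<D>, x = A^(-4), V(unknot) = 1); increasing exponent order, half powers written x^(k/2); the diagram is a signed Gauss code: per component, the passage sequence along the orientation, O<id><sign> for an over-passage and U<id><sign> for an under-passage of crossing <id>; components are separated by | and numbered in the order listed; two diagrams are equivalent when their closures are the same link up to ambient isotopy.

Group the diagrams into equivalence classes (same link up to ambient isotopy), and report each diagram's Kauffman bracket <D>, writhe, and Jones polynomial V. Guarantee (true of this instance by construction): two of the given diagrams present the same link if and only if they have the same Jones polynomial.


equivalence classes: {D1} | {D2} | {D3, D4}
D1 (bracket A^-7 + A; 11 crossings at w = -3): V = -x^(-5/2) - x^(-1/2)
D2 (bracket A + A^5; 13 crossings at w = +1): V = -x^(-1/2) - x^(1/2)
D3 (bracket A^-9 + 2A^-1 - A^3 + A^7 - A^11; 13 crossings at w = -1): V = x^(-7/2) - x^(-5/2) + x^(-3/2) - 2x^(-1/2) - x^(3/2)
D4 (bracket A^-9 + 2A^-1 - A^3 + A^7 - A^11; 11 crossings at w = -1): V = x^(-7/2) - x^(-5/2) + x^(-3/2) - 2x^(-1/2) - x^(3/2)
observation: 3 classes among 4 diagrams; unequal V(x) rules out equality
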